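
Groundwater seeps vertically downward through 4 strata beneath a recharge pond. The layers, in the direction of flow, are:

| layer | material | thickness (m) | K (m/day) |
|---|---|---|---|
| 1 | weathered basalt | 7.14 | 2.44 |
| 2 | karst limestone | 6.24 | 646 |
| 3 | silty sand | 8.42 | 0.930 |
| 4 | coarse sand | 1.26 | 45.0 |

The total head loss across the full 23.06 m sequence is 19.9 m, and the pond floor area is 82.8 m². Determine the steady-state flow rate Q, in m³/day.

137

Flow is perpendicular to layering, so the layers act in series and the equivalent K is the thickness-weighted harmonic mean.
Total thickness L = 7.14 + 6.24 + 8.42 + 1.26 = 23.06 m.
Σ(b_i/K_i) = 7.14/2.44 + 6.24/646 + 8.42/0.930 + 1.26/45.0 = 12.02 d.
K_eq = L / Σ(b_i/K_i) = 23.06 / 12.02 = 1.919 m/day.
Q = K_eq · A · (Δh/L) = 1.919 × 82.8 × (19.9/23.06) = 137.1 m³/day.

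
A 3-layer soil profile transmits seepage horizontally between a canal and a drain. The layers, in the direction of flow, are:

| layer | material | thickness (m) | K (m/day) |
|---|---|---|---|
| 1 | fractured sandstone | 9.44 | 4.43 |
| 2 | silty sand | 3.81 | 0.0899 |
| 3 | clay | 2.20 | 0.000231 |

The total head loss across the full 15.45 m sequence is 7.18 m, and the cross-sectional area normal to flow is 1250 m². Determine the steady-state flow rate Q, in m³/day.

Flow is perpendicular to layering, so the layers act in series and the equivalent K is the thickness-weighted harmonic mean.
Total thickness L = 9.44 + 3.81 + 2.20 = 15.45 m.
Σ(b_i/K_i) = 9.44/4.43 + 3.81/0.0899 + 2.20/0.000231 = 9568 d.
K_eq = L / Σ(b_i/K_i) = 15.45 / 9568 = 0.001615 m/day.
Q = K_eq · A · (Δh/L) = 0.001615 × 1250 × (7.18/15.45) = 0.9380 m³/day.

0.938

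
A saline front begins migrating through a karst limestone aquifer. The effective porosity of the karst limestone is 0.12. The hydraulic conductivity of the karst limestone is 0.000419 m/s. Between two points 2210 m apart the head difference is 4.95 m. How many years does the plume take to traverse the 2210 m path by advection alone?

Convert K: 0.000419 m/s × 86400 = 36.20 m/day.
Hydraulic gradient i = Δh / L = 4.95 / 2210 = 0.002240.
Darcy flux q = K · i = 36.20 × 0.002240 = 0.08109 m/day.
Seepage velocity v = q / n_e = 0.08109 / 0.12 = 0.6757 m/day.
Travel time t = L / v = 2210 / 0.6757 = 3271 days = 8.955 years.

8.95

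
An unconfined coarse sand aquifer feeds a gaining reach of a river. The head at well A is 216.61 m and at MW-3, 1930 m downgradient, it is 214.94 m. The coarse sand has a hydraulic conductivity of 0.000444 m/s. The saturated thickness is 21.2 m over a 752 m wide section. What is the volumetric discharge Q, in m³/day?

529

Convert K: 0.000444 m/s × 86400 = 38.36 m/day.
Cross-sectional area A = 752 × 21.2 = 15942 m².
Hydraulic gradient i = (216.61 − 214.94) / 1930 = 1.67 / 1930 = 0.0008653.
Darcy's law: Q = K · A · i = 38.36 × 15942 × 0.0008653 = 529.2 m³/day.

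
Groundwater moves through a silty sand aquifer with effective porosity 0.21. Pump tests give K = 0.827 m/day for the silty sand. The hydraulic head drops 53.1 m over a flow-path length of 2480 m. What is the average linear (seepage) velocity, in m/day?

0.0843

Hydraulic gradient i = Δh / L = 53.1 / 2480 = 0.02141.
Darcy flux q = K · i = 0.8270 × 0.02141 = 0.01771 m/day.
Seepage velocity v = q / n_e = 0.01771 / 0.21 = 0.08432 m/day.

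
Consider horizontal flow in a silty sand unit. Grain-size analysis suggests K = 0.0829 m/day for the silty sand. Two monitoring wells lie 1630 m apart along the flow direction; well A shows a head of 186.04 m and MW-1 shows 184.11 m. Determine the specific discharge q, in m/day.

9.82e-05

Hydraulic gradient i = (186.04 − 184.11) / 1630 = 1.93 / 1630 = 0.001184.
Specific discharge q = K · i = 0.08290 × 0.001184 = 9.816e-05 m/day.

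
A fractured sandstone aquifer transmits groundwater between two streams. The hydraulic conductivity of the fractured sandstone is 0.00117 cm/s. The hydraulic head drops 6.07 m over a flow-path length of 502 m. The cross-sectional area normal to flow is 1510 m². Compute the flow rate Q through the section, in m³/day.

18.5

Convert K: 0.00117 cm/s × 864 = 1.011 m/day.
Hydraulic gradient i = Δh / L = 6.07 / 502 = 0.01209.
Darcy's law: Q = K · A · i = 1.011 × 1510 × 0.01209 = 18.46 m³/day.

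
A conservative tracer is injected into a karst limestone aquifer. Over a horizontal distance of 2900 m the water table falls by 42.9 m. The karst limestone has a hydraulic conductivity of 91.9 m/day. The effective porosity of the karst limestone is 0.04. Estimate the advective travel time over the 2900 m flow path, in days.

85.3

Hydraulic gradient i = Δh / L = 42.9 / 2900 = 0.01479.
Darcy flux q = K · i = 91.90 × 0.01479 = 1.359 m/day.
Seepage velocity v = q / n_e = 1.359 / 0.04 = 33.99 m/day.
Travel time t = L / v = 2900 / 33.99 = 85.33 days.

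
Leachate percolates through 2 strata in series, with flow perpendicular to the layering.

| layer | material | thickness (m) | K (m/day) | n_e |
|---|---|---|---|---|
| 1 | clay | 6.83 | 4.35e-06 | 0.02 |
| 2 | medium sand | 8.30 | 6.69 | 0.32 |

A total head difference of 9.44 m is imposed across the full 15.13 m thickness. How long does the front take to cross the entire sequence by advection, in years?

1270

With flow normal to the layers, continuity requires the same specific discharge q through every layer.
Σ(b_i/K_i) = 6.83/4.35e-06 + 8.30/6.69 = 1.570e+06 d.
q = Δh / Σ(b_i/K_i) = 9.44 / 1.570e+06 = 6.012e-06 m/day.
In each layer the seepage velocity is v_i = q/n_i, so the layer transit time is t_i = b_i·n_i / q:
  layer 1 (clay): t_1 = 6.83 × 0.02 / 6.012e-06 = 22720 d
  layer 2 (medium sand): t_2 = 8.30 × 0.32 / 6.012e-06 = 4.418e+05 d
Total t = Σ t_i = 4.645e+05 days = 1272 years.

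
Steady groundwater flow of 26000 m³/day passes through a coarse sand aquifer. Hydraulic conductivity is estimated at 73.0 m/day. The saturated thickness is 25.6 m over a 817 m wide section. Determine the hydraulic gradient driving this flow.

0.0170

Cross-sectional area A = 817 × 25.6 = 20915 m².
From Q = K·A·i, i = Q / (K·A) = 26000 / (73.00 × 20915) = 0.01703.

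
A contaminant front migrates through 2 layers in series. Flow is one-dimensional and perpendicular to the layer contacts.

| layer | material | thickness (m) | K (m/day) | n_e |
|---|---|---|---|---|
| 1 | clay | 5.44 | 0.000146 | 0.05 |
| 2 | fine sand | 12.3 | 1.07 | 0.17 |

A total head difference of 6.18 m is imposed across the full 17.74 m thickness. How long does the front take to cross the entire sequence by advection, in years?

39.0

With flow normal to the layers, continuity requires the same specific discharge q through every layer.
Σ(b_i/K_i) = 5.44/0.000146 + 12.3/1.07 = 37272 d.
q = Δh / Σ(b_i/K_i) = 6.18 / 37272 = 0.0001658 m/day.
In each layer the seepage velocity is v_i = q/n_i, so the layer transit time is t_i = b_i·n_i / q:
  layer 1 (clay): t_1 = 5.44 × 0.05 / 0.0001658 = 1640 d
  layer 2 (fine sand): t_2 = 12.3 × 0.17 / 0.0001658 = 12611 d
Total t = Σ t_i = 14251 days = 39.02 years.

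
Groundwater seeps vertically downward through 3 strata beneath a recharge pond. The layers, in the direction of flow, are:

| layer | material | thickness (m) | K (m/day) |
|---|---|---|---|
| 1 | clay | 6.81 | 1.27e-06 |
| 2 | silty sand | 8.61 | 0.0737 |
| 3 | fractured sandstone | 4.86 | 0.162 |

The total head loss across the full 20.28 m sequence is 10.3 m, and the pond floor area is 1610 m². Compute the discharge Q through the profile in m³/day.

Flow is perpendicular to layering, so the layers act in series and the equivalent K is the thickness-weighted harmonic mean.
Total thickness L = 6.81 + 8.61 + 4.86 = 20.28 m.
Σ(b_i/K_i) = 6.81/1.27e-06 + 8.61/0.0737 + 4.86/0.162 = 5.362e+06 d.
K_eq = L / Σ(b_i/K_i) = 20.28 / 5.362e+06 = 3.782e-06 m/day.
Q = K_eq · A · (Δh/L) = 3.782e-06 × 1610 × (10.3/20.28) = 0.003092 m³/day.

0.00309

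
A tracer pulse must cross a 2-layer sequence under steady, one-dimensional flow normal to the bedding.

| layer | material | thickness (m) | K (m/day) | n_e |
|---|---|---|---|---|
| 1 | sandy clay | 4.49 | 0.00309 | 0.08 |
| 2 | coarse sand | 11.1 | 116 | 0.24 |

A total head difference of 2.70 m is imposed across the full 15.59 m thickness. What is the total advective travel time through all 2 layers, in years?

4.45

With flow normal to the layers, continuity requires the same specific discharge q through every layer.
Σ(b_i/K_i) = 4.49/0.00309 + 11.1/116 = 1453 d.
q = Δh / Σ(b_i/K_i) = 2.70 / 1453 = 0.001858 m/day.
In each layer the seepage velocity is v_i = q/n_i, so the layer transit time is t_i = b_i·n_i / q:
  layer 1 (sandy clay): t_1 = 4.49 × 0.08 / 0.001858 = 193.3 d
  layer 2 (coarse sand): t_2 = 11.1 × 0.24 / 0.001858 = 1434 d
Total t = Σ t_i = 1627 days = 4.455 years.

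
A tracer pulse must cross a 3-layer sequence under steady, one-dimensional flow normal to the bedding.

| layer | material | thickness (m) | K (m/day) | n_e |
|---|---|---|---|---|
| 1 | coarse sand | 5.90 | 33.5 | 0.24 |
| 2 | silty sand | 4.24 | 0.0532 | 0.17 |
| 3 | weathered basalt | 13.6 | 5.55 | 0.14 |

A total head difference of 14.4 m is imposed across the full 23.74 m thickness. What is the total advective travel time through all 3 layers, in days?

23.1

With flow normal to the layers, continuity requires the same specific discharge q through every layer.
Σ(b_i/K_i) = 5.90/33.5 + 4.24/0.0532 + 13.6/5.55 = 82.33 d.
q = Δh / Σ(b_i/K_i) = 14.4 / 82.33 = 0.1749 m/day.
In each layer the seepage velocity is v_i = q/n_i, so the layer transit time is t_i = b_i·n_i / q:
  layer 1 (coarse sand): t_1 = 5.90 × 0.24 / 0.1749 = 8.095 d
  layer 2 (silty sand): t_2 = 4.24 × 0.17 / 0.1749 = 4.121 d
  layer 3 (weathered basalt): t_3 = 13.6 × 0.14 / 0.1749 = 10.89 d
Total t = Σ t_i = 23.10 days.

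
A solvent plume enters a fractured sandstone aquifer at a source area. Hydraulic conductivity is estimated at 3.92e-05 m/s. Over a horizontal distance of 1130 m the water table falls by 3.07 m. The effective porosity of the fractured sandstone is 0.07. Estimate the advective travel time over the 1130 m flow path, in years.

Convert K: 3.92e-05 m/s × 86400 = 3.387 m/day.
Hydraulic gradient i = Δh / L = 3.07 / 1130 = 0.002717.
Darcy flux q = K · i = 3.387 × 0.002717 = 0.009202 m/day.
Seepage velocity v = q / n_e = 0.009202 / 0.07 = 0.1315 m/day.
Travel time t = L / v = 1130 / 0.1315 = 8596 days = 23.54 years.

23.5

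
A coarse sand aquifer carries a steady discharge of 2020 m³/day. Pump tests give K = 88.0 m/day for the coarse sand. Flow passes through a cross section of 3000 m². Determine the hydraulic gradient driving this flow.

From Q = K·A·i, i = Q / (K·A) = 2020 / (88.00 × 3000) = 0.007652.

0.00765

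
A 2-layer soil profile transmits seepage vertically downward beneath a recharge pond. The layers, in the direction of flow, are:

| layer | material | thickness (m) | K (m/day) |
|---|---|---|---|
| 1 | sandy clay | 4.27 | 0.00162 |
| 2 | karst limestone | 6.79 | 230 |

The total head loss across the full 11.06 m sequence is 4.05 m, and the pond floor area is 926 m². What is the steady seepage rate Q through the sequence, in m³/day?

Flow is perpendicular to layering, so the layers act in series and the equivalent K is the thickness-weighted harmonic mean.
Total thickness L = 4.27 + 6.79 = 11.06 m.
Σ(b_i/K_i) = 4.27/0.00162 + 6.79/230 = 2636 d.
K_eq = L / Σ(b_i/K_i) = 11.06 / 2636 = 0.004196 m/day.
Q = K_eq · A · (Δh/L) = 0.004196 × 926 × (4.05/11.06) = 1.423 m³/day.

1.42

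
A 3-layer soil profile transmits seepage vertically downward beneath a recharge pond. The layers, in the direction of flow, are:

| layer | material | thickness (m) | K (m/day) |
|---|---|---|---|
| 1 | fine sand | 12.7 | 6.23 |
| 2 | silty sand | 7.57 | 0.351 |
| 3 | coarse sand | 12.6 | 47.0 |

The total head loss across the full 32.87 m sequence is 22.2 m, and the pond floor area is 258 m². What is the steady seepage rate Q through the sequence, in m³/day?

Flow is perpendicular to layering, so the layers act in series and the equivalent K is the thickness-weighted harmonic mean.
Total thickness L = 12.7 + 7.57 + 12.6 = 32.87 m.
Σ(b_i/K_i) = 12.7/6.23 + 7.57/0.351 + 12.6/47.0 = 23.87 d.
K_eq = L / Σ(b_i/K_i) = 32.87 / 23.87 = 1.377 m/day.
Q = K_eq · A · (Δh/L) = 1.377 × 258 × (22.2/32.87) = 239.9 m³/day.

240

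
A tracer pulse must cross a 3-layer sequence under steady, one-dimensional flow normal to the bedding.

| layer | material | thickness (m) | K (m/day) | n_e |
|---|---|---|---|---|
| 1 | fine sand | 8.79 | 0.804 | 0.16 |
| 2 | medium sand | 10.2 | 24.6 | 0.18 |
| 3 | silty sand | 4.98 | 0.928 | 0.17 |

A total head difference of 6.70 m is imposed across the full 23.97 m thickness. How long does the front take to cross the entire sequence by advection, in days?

With flow normal to the layers, continuity requires the same specific discharge q through every layer.
Σ(b_i/K_i) = 8.79/0.804 + 10.2/24.6 + 4.98/0.928 = 16.71 d.
q = Δh / Σ(b_i/K_i) = 6.70 / 16.71 = 0.4009 m/day.
In each layer the seepage velocity is v_i = q/n_i, so the layer transit time is t_i = b_i·n_i / q:
  layer 1 (fine sand): t_1 = 8.79 × 0.16 / 0.4009 = 3.508 d
  layer 2 (medium sand): t_2 = 10.2 × 0.18 / 0.4009 = 4.580 d
  layer 3 (silty sand): t_3 = 4.98 × 0.17 / 0.4009 = 2.112 d
Total t = Σ t_i = 10.20 days.

10.2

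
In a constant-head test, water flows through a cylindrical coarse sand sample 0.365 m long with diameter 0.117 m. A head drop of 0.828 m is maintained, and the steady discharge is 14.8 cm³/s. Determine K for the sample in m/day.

Cross-sectional area A = π·(d/2)² = π × (0.117/2)² = 0.01075 m².
Convert discharge: 14.8 cm³/s = 1.480e-05 m³/s.
Darcy's law rearranged: K = Q·L / (A·Δh) = 1.480e-05 × 0.365 / (0.01075 × 0.828) = 0.0006068 m/s = 52.43 m/day.

52.4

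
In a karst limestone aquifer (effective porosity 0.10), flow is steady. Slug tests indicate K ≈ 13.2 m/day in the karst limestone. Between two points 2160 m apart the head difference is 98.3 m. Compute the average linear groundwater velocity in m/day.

Hydraulic gradient i = Δh / L = 98.3 / 2160 = 0.04551.
Darcy flux q = K · i = 13.20 × 0.04551 = 0.6007 m/day.
Seepage velocity v = q / n_e = 0.6007 / 0.10 = 6.007 m/day.

6.01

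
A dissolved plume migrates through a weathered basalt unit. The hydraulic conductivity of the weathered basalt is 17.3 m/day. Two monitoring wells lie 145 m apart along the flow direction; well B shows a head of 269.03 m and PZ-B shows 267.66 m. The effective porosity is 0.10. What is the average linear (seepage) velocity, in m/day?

Hydraulic gradient i = (269.03 − 267.66) / 145 = 1.37 / 145 = 0.009448.
Darcy flux q = K · i = 17.30 × 0.009448 = 0.1635 m/day.
Seepage velocity v = q / n_e = 0.1635 / 0.10 = 1.635 m/day.

1.63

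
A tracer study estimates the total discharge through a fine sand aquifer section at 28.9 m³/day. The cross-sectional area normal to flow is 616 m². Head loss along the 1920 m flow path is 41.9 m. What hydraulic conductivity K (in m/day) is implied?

Hydraulic gradient i = Δh / L = 41.9 / 1920 = 0.02182.
From Q = K·A·i, K = Q / (A·i) = 28.9 / (616.0 × 0.02182) = 2.150 m/day.

2.15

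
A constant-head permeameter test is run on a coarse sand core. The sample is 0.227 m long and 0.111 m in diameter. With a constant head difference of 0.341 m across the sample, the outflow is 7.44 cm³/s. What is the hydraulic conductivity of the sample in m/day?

Cross-sectional area A = π·(d/2)² = π × (0.111/2)² = 0.009677 m².
Convert discharge: 7.44 cm³/s = 7.440e-06 m³/s.
Darcy's law rearranged: K = Q·L / (A·Δh) = 7.440e-06 × 0.227 / (0.009677 × 0.341) = 0.0005118 m/s = 44.22 m/day.

44.2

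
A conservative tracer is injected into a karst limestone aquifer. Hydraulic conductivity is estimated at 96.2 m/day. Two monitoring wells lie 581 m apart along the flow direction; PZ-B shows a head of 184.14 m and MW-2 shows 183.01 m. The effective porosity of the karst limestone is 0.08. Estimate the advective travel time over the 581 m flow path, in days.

248

Hydraulic gradient i = (184.14 − 183.01) / 581 = 1.13 / 581 = 0.001945.
Darcy flux q = K · i = 96.20 × 0.001945 = 0.1871 m/day.
Seepage velocity v = q / n_e = 0.1871 / 0.08 = 2.339 m/day.
Travel time t = L / v = 581 / 2.339 = 248.4 days.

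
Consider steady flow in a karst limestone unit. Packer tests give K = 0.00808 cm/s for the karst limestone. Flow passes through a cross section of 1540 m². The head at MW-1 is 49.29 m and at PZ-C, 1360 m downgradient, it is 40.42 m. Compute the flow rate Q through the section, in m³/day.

Convert K: 0.00808 cm/s × 864 = 6.981 m/day.
Hydraulic gradient i = (49.29 − 40.42) / 1360 = 8.87 / 1360 = 0.006522.
Darcy's law: Q = K · A · i = 6.981 × 1540 × 0.006522 = 70.12 m³/day.

70.1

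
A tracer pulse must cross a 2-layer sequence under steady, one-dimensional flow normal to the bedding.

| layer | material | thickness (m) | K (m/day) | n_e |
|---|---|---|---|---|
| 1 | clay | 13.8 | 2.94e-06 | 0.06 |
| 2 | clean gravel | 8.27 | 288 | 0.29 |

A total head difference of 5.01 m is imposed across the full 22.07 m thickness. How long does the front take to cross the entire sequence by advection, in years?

With flow normal to the layers, continuity requires the same specific discharge q through every layer.
Σ(b_i/K_i) = 13.8/2.94e-06 + 8.27/288 = 4.694e+06 d.
q = Δh / Σ(b_i/K_i) = 5.01 / 4.694e+06 = 1.067e-06 m/day.
In each layer the seepage velocity is v_i = q/n_i, so the layer transit time is t_i = b_i·n_i / q:
  layer 1 (clay): t_1 = 13.8 × 0.06 / 1.067e-06 = 7.758e+05 d
  layer 2 (clean gravel): t_2 = 8.27 × 0.29 / 1.067e-06 = 2.247e+06 d
Total t = Σ t_i = 3.023e+06 days = 8276 years.

8280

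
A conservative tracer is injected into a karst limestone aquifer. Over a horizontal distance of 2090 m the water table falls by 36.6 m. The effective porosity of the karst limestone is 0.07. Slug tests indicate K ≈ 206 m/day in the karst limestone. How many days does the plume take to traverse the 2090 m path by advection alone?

40.6

Hydraulic gradient i = Δh / L = 36.6 / 2090 = 0.01751.
Darcy flux q = K · i = 206.0 × 0.01751 = 3.607 m/day.
Seepage velocity v = q / n_e = 3.607 / 0.07 = 51.54 m/day.
Travel time t = L / v = 2090 / 51.54 = 40.55 days.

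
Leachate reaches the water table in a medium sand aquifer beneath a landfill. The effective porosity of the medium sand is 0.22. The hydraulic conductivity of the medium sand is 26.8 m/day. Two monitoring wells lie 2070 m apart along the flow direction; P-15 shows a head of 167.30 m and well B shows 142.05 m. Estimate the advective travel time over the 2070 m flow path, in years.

Hydraulic gradient i = (167.30 − 142.05) / 2070 = 25.25 / 2070 = 0.01220.
Darcy flux q = K · i = 26.80 × 0.01220 = 0.3269 m/day.
Seepage velocity v = q / n_e = 0.3269 / 0.22 = 1.486 m/day.
Travel time t = L / v = 2070 / 1.486 = 1393 days = 3.814 years.

3.81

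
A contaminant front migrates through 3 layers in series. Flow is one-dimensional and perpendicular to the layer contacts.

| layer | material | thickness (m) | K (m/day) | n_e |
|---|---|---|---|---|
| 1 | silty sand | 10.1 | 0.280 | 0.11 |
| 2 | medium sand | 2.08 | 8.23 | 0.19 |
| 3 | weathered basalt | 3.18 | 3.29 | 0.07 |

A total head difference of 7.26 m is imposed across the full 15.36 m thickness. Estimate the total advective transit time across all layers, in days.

8.88

With flow normal to the layers, continuity requires the same specific discharge q through every layer.
Σ(b_i/K_i) = 10.1/0.280 + 2.08/8.23 + 3.18/3.29 = 37.29 d.
q = Δh / Σ(b_i/K_i) = 7.26 / 37.29 = 0.1947 m/day.
In each layer the seepage velocity is v_i = q/n_i, so the layer transit time is t_i = b_i·n_i / q:
  layer 1 (silty sand): t_1 = 10.1 × 0.11 / 0.1947 = 5.707 d
  layer 2 (medium sand): t_2 = 2.08 × 0.19 / 0.1947 = 2.030 d
  layer 3 (weathered basalt): t_3 = 3.18 × 0.07 / 0.1947 = 1.143 d
Total t = Σ t_i = 8.880 days.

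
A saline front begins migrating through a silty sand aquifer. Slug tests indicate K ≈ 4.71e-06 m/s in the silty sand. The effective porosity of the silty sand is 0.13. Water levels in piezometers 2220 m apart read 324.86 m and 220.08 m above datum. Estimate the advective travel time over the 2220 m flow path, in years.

41.1

Convert K: 4.71e-06 m/s × 86400 = 0.4069 m/day.
Hydraulic gradient i = (324.86 − 220.08) / 2220 = 104.78 / 2220 = 0.04720.
Darcy flux q = K · i = 0.4069 × 0.04720 = 0.01921 m/day.
Seepage velocity v = q / n_e = 0.01921 / 0.13 = 0.1477 m/day.
Travel time t = L / v = 2220 / 0.1477 = 15026 days = 41.14 years.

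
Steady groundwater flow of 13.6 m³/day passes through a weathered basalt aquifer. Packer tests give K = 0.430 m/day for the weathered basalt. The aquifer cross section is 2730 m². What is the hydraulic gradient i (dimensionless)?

From Q = K·A·i, i = Q / (K·A) = 13.6 / (0.4300 × 2730) = 0.01159.

0.0116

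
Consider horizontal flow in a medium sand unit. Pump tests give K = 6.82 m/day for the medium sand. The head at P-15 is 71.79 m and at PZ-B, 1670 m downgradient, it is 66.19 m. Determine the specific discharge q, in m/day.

0.0229

Hydraulic gradient i = (71.79 − 66.19) / 1670 = 5.6 / 1670 = 0.003353.
Specific discharge q = K · i = 6.820 × 0.003353 = 0.02287 m/day.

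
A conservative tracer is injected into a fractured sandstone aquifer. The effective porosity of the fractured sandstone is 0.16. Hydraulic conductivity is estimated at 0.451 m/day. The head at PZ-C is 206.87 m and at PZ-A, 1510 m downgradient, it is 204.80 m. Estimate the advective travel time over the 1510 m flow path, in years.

1070

Hydraulic gradient i = (206.87 − 204.80) / 1510 = 2.07 / 1510 = 0.001371.
Darcy flux q = K · i = 0.4510 × 0.001371 = 0.0006183 m/day.
Seepage velocity v = q / n_e = 0.0006183 / 0.16 = 0.003864 m/day.
Travel time t = L / v = 1510 / 0.003864 = 3.908e+05 days = 1070 years.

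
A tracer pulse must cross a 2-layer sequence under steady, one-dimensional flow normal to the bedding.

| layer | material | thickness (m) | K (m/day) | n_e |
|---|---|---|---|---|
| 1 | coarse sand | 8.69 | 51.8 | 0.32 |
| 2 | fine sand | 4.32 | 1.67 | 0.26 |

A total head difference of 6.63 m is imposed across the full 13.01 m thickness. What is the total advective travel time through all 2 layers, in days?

With flow normal to the layers, continuity requires the same specific discharge q through every layer.
Σ(b_i/K_i) = 8.69/51.8 + 4.32/1.67 = 2.755 d.
q = Δh / Σ(b_i/K_i) = 6.63 / 2.755 = 2.407 m/day.
In each layer the seepage velocity is v_i = q/n_i, so the layer transit time is t_i = b_i·n_i / q:
  layer 1 (coarse sand): t_1 = 8.69 × 0.32 / 2.407 = 1.155 d
  layer 2 (fine sand): t_2 = 4.32 × 0.26 / 2.407 = 0.4667 d
Total t = Σ t_i = 1.622 days.

1.62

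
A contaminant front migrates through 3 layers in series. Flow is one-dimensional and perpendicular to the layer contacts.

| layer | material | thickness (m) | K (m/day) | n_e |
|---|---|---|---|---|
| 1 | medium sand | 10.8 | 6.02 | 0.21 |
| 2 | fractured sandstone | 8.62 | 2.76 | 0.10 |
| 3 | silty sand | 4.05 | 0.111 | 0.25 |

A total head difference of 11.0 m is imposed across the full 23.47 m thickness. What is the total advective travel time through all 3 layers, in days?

15.6

With flow normal to the layers, continuity requires the same specific discharge q through every layer.
Σ(b_i/K_i) = 10.8/6.02 + 8.62/2.76 + 4.05/0.111 = 41.40 d.
q = Δh / Σ(b_i/K_i) = 11.0 / 41.40 = 0.2657 m/day.
In each layer the seepage velocity is v_i = q/n_i, so the layer transit time is t_i = b_i·n_i / q:
  layer 1 (medium sand): t_1 = 10.8 × 0.21 / 0.2657 = 8.537 d
  layer 2 (fractured sandstone): t_2 = 8.62 × 0.10 / 0.2657 = 3.245 d
  layer 3 (silty sand): t_3 = 4.05 × 0.25 / 0.2657 = 3.811 d
Total t = Σ t_i = 15.59 days.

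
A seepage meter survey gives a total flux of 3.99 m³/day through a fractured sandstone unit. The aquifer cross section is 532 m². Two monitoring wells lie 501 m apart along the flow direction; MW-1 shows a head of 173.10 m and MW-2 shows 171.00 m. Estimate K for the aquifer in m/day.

Hydraulic gradient i = (173.10 − 171.00) / 501 = 2.1 / 501 = 0.004192.
From Q = K·A·i, K = Q / (A·i) = 3.99 / (532.0 × 0.004192) = 1.789 m/day.

1.79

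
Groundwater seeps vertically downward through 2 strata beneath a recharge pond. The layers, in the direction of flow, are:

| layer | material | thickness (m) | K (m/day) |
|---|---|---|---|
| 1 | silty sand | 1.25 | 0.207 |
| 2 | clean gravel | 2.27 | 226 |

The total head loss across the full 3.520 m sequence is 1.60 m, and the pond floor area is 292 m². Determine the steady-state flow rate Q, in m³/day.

77.2

Flow is perpendicular to layering, so the layers act in series and the equivalent K is the thickness-weighted harmonic mean.
Total thickness L = 1.25 + 2.27 = 3.520 m.
Σ(b_i/K_i) = 1.25/0.207 + 2.27/226 = 6.049 d.
K_eq = L / Σ(b_i/K_i) = 3.520 / 6.049 = 0.5819 m/day.
Q = K_eq · A · (Δh/L) = 0.5819 × 292 × (1.60/3.520) = 77.24 m³/day.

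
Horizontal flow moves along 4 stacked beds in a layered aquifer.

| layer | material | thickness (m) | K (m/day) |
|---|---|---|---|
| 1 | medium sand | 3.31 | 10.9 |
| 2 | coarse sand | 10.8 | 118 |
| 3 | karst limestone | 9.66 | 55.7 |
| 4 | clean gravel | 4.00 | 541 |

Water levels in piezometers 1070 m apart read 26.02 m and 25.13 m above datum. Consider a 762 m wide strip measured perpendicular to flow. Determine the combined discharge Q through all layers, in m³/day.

Flow is parallel to layering, so each bed carries its own Darcy discharge and the transmissivities add.
Σ(K_i·b_i) = 10.9×3.31 + 118×10.8 + 55.7×9.66 + 541×4.00 = 4013 m²/day.
Hydraulic gradient i = (26.02 − 25.13) / 1070 = 0.89 / 1070 = 0.0008318.
Q = Σ(K_i·b_i) · W · i = 4013 × 762 × 0.0008318 = 2543 m³/day.

2540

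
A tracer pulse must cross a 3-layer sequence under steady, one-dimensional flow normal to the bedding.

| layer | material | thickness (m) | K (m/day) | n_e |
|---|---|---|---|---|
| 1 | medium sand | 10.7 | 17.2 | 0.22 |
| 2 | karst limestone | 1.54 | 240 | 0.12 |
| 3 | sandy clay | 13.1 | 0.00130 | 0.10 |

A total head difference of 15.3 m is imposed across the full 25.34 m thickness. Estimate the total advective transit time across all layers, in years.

With flow normal to the layers, continuity requires the same specific discharge q through every layer.
Σ(b_i/K_i) = 10.7/17.2 + 1.54/240 + 13.1/0.00130 = 10078 d.
q = Δh / Σ(b_i/K_i) = 15.3 / 10078 = 0.001518 m/day.
In each layer the seepage velocity is v_i = q/n_i, so the layer transit time is t_i = b_i·n_i / q:
  layer 1 (medium sand): t_1 = 10.7 × 0.22 / 0.001518 = 1550 d
  layer 2 (karst limestone): t_2 = 1.54 × 0.12 / 0.001518 = 121.7 d
  layer 3 (sandy clay): t_3 = 13.1 × 0.10 / 0.001518 = 862.8 d
Total t = Σ t_i = 2535 days = 6.941 years.

6.94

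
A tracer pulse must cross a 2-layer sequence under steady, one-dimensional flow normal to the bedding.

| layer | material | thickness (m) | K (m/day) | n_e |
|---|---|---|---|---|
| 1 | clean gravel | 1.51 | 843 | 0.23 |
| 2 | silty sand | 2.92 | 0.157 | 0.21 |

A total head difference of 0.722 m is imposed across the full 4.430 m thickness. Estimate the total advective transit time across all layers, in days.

With flow normal to the layers, continuity requires the same specific discharge q through every layer.
Σ(b_i/K_i) = 1.51/843 + 2.92/0.157 = 18.60 d.
q = Δh / Σ(b_i/K_i) = 0.722 / 18.60 = 0.03882 m/day.
In each layer the seepage velocity is v_i = q/n_i, so the layer transit time is t_i = b_i·n_i / q:
  layer 1 (clean gravel): t_1 = 1.51 × 0.23 / 0.03882 = 8.947 d
  layer 2 (silty sand): t_2 = 2.92 × 0.21 / 0.03882 = 15.80 d
Total t = Σ t_i = 24.74 days.

24.7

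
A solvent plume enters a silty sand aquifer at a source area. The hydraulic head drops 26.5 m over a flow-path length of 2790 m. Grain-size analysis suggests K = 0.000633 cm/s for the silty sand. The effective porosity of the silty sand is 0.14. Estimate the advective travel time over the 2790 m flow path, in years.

206

Convert K: 0.000633 cm/s × 864 = 0.5469 m/day.
Hydraulic gradient i = Δh / L = 26.5 / 2790 = 0.009498.
Darcy flux q = K · i = 0.5469 × 0.009498 = 0.005195 m/day.
Seepage velocity v = q / n_e = 0.005195 / 0.14 = 0.03710 m/day.
Travel time t = L / v = 2790 / 0.03710 = 75192 days = 205.9 years.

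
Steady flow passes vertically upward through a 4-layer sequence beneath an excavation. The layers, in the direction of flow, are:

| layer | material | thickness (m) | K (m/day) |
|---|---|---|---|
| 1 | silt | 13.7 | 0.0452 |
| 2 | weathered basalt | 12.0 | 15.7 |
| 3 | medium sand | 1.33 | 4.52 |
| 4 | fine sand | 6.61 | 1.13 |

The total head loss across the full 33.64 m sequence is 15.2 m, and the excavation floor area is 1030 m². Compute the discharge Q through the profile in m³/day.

50.5

Flow is perpendicular to layering, so the layers act in series and the equivalent K is the thickness-weighted harmonic mean.
Total thickness L = 13.7 + 12.0 + 1.33 + 6.61 = 33.64 m.
Σ(b_i/K_i) = 13.7/0.0452 + 12.0/15.7 + 1.33/4.52 + 6.61/1.13 = 310.0 d.
K_eq = L / Σ(b_i/K_i) = 33.64 / 310.0 = 0.1085 m/day.
Q = K_eq · A · (Δh/L) = 0.1085 × 1030 × (15.2/33.64) = 50.50 m³/day.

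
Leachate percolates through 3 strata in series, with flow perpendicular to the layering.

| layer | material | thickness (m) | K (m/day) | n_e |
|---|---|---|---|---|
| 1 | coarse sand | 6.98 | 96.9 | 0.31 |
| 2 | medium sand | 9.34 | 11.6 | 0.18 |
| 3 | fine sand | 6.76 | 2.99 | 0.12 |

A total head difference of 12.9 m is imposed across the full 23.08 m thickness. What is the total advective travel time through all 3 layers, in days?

1.13

With flow normal to the layers, continuity requires the same specific discharge q through every layer.
Σ(b_i/K_i) = 6.98/96.9 + 9.34/11.6 + 6.76/2.99 = 3.138 d.
q = Δh / Σ(b_i/K_i) = 12.9 / 3.138 = 4.111 m/day.
In each layer the seepage velocity is v_i = q/n_i, so the layer transit time is t_i = b_i·n_i / q:
  layer 1 (coarse sand): t_1 = 6.98 × 0.31 / 4.111 = 0.5264 d
  layer 2 (medium sand): t_2 = 9.34 × 0.18 / 4.111 = 0.4090 d
  layer 3 (fine sand): t_3 = 6.76 × 0.12 / 4.111 = 0.1973 d
Total t = Σ t_i = 1.133 days.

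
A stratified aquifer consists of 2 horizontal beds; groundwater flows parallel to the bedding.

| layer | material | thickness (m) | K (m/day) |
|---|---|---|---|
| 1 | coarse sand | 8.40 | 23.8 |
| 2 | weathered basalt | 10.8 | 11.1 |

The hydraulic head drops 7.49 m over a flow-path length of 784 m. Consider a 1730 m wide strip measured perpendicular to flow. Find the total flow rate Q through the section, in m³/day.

5290

Flow is parallel to layering, so each bed carries its own Darcy discharge and the transmissivities add.
Σ(K_i·b_i) = 23.8×8.40 + 11.1×10.8 = 319.8 m²/day.
Hydraulic gradient i = Δh / L = 7.49 / 784 = 0.009554.
Q = Σ(K_i·b_i) · W · i = 319.8 × 1730 × 0.009554 = 5286 m³/day.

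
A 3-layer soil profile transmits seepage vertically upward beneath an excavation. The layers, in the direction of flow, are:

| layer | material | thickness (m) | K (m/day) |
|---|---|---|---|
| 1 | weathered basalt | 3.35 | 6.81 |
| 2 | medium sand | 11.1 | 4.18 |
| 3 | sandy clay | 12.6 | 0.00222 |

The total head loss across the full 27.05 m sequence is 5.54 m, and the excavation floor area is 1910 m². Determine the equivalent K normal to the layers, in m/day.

0.00476

Flow is perpendicular to layering, so the layers act in series and the equivalent K is the thickness-weighted harmonic mean.
Total thickness L = 3.35 + 11.1 + 12.6 = 27.05 m.
Σ(b_i/K_i) = 3.35/6.81 + 11.1/4.18 + 12.6/0.00222 = 5679 d.
K_eq = L / Σ(b_i/K_i) = 27.05 / 5679 = 0.004763 m/day.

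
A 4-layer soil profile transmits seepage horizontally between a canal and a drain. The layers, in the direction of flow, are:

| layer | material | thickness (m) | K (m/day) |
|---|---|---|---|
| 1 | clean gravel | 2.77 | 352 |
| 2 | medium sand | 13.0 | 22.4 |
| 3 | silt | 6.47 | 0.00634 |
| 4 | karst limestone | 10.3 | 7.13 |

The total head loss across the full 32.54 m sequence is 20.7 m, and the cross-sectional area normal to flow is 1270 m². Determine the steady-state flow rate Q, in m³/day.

25.7

Flow is perpendicular to layering, so the layers act in series and the equivalent K is the thickness-weighted harmonic mean.
Total thickness L = 2.77 + 13.0 + 6.47 + 10.3 = 32.54 m.
Σ(b_i/K_i) = 2.77/352 + 13.0/22.4 + 6.47/0.00634 + 10.3/7.13 = 1023 d.
K_eq = L / Σ(b_i/K_i) = 32.54 / 1023 = 0.03182 m/day.
Q = K_eq · A · (Δh/L) = 0.03182 × 1270 × (20.7/32.54) = 25.71 m³/day.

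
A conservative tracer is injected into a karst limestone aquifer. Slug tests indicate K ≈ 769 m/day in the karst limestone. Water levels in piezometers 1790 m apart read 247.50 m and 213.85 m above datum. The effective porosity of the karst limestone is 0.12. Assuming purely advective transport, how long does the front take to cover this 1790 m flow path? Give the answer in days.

Hydraulic gradient i = (247.50 − 213.85) / 1790 = 33.65 / 1790 = 0.01880.
Darcy flux q = K · i = 769.0 × 0.01880 = 14.46 m/day.
Seepage velocity v = q / n_e = 14.46 / 0.12 = 120.5 m/day.
Travel time t = L / v = 1790 / 120.5 = 14.86 days.

14.9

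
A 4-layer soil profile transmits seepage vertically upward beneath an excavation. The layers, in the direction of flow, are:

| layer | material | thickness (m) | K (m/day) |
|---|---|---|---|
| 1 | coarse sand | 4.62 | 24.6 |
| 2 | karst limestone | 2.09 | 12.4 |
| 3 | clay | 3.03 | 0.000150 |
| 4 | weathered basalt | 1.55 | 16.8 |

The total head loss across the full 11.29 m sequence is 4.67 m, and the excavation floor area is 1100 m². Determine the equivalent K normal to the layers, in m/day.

0.000559

Flow is perpendicular to layering, so the layers act in series and the equivalent K is the thickness-weighted harmonic mean.
Total thickness L = 4.62 + 2.09 + 3.03 + 1.55 = 11.29 m.
Σ(b_i/K_i) = 4.62/24.6 + 2.09/12.4 + 3.03/0.000150 + 1.55/16.8 = 20200 d.
K_eq = L / Σ(b_i/K_i) = 11.29 / 20200 = 0.0005589 m/day.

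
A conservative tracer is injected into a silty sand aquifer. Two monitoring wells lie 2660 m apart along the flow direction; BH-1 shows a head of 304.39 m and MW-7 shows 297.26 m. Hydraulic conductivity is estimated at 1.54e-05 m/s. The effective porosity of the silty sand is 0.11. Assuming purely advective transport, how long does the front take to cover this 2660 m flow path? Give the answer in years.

225

Convert K: 1.54e-05 m/s × 86400 = 1.331 m/day.
Hydraulic gradient i = (304.39 − 297.26) / 2660 = 7.13 / 2660 = 0.002680.
Darcy flux q = K · i = 1.331 × 0.002680 = 0.003567 m/day.
Seepage velocity v = q / n_e = 0.003567 / 0.11 = 0.03242 m/day.
Travel time t = L / v = 2660 / 0.03242 = 82041 days = 224.6 years.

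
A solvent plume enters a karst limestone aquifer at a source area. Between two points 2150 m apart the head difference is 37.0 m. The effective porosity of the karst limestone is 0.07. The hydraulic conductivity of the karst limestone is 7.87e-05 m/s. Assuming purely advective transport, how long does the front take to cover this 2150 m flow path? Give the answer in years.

3.52

Convert K: 7.87e-05 m/s × 86400 = 6.800 m/day.
Hydraulic gradient i = Δh / L = 37.0 / 2150 = 0.01721.
Darcy flux q = K · i = 6.800 × 0.01721 = 0.1170 m/day.
Seepage velocity v = q / n_e = 0.1170 / 0.07 = 1.672 m/day.
Travel time t = L / v = 2150 / 1.672 = 1286 days = 3.521 years.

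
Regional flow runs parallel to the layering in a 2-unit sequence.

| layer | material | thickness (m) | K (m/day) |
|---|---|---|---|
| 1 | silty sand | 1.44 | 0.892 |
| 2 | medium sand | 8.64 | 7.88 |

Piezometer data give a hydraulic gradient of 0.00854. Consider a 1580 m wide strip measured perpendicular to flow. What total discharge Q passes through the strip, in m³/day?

Flow is parallel to layering, so each bed carries its own Darcy discharge and the transmissivities add.
Σ(K_i·b_i) = 0.892×1.44 + 7.88×8.64 = 69.37 m²/day.
Hydraulic gradient i = 0.00854.
Q = Σ(K_i·b_i) · W · i = 69.37 × 1580 × 0.008540 = 936.0 m³/day.

936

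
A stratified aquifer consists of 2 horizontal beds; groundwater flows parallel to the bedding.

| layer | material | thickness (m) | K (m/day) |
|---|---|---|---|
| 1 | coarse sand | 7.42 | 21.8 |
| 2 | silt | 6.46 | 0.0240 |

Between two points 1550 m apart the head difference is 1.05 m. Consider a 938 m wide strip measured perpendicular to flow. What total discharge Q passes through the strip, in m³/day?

Flow is parallel to layering, so each bed carries its own Darcy discharge and the transmissivities add.
Σ(K_i·b_i) = 21.8×7.42 + 0.0240×6.46 = 161.9 m²/day.
Hydraulic gradient i = Δh / L = 1.05 / 1550 = 0.0006774.
Q = Σ(K_i·b_i) · W · i = 161.9 × 938 × 0.0006774 = 102.9 m³/day.

103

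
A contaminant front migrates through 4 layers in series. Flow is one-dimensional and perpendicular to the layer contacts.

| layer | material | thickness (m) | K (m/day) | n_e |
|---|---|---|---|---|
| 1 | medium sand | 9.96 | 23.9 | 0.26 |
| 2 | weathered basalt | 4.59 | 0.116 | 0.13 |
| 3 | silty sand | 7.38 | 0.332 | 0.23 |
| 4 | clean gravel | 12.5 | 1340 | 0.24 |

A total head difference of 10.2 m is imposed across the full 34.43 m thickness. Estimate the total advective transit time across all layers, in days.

With flow normal to the layers, continuity requires the same specific discharge q through every layer.
Σ(b_i/K_i) = 9.96/23.9 + 4.59/0.116 + 7.38/0.332 + 12.5/1340 = 62.22 d.
q = Δh / Σ(b_i/K_i) = 10.2 / 62.22 = 0.1639 m/day.
In each layer the seepage velocity is v_i = q/n_i, so the layer transit time is t_i = b_i·n_i / q:
  layer 1 (medium sand): t_1 = 9.96 × 0.26 / 0.1639 = 15.80 d
  layer 2 (weathered basalt): t_2 = 4.59 × 0.13 / 0.1639 = 3.640 d
  layer 3 (silty sand): t_3 = 7.38 × 0.23 / 0.1639 = 10.35 d
  layer 4 (clean gravel): t_4 = 12.5 × 0.24 / 0.1639 = 18.30 d
Total t = Σ t_i = 48.09 days.

48.1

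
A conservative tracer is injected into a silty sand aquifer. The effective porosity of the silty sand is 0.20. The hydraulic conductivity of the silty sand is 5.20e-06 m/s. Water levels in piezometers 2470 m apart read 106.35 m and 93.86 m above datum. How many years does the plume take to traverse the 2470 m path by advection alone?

595

Convert K: 5.20e-06 m/s × 86400 = 0.4493 m/day.
Hydraulic gradient i = (106.35 − 93.86) / 2470 = 12.49 / 2470 = 0.005057.
Darcy flux q = K · i = 0.4493 × 0.005057 = 0.002272 m/day.
Seepage velocity v = q / n_e = 0.002272 / 0.20 = 0.01136 m/day.
Travel time t = L / v = 2470 / 0.01136 = 2.174e+05 days = 595.3 years.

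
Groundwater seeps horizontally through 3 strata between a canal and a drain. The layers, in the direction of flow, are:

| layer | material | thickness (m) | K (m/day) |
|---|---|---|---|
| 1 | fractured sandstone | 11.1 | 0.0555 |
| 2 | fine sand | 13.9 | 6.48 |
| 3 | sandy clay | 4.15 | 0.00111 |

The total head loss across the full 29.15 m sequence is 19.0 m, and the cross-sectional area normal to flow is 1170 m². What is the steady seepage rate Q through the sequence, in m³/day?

Flow is perpendicular to layering, so the layers act in series and the equivalent K is the thickness-weighted harmonic mean.
Total thickness L = 11.1 + 13.9 + 4.15 = 29.15 m.
Σ(b_i/K_i) = 11.1/0.0555 + 13.9/6.48 + 4.15/0.00111 = 3941 d.
K_eq = L / Σ(b_i/K_i) = 29.15 / 3941 = 0.007397 m/day.
Q = K_eq · A · (Δh/L) = 0.007397 × 1170 × (19.0/29.15) = 5.641 m³/day.

5.64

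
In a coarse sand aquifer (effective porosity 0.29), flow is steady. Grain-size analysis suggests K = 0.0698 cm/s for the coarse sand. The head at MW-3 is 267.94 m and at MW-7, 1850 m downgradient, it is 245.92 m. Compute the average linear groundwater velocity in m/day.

Convert K: 0.0698 cm/s × 864 = 60.31 m/day.
Hydraulic gradient i = (267.94 − 245.92) / 1850 = 22.02 / 1850 = 0.01190.
Darcy flux q = K · i = 60.31 × 0.01190 = 0.7178 m/day.
Seepage velocity v = q / n_e = 0.7178 / 0.29 = 2.475 m/day.

2.48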